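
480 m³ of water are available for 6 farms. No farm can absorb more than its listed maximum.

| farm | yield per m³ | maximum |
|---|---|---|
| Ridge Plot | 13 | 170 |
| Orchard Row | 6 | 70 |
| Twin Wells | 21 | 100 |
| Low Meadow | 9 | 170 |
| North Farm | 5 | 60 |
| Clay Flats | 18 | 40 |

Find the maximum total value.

6560

Highest yield per m³ first: Twin Wells 21 > Clay Flats 18 > Ridge Plot 13 > Low Meadow 9 > Orchard Row 6 > North Farm 5.
Give Twin Wells 100 to hit its cap of 100 → 380 left.
Clay Flats takes 40 to reach its cap of 40 → 340 left.
Ridge Plot takes 170 to reach its cap of 170 → 170 left.
Give Low Meadow 170 to hit its cap of 170 → 0 left.
Total = 13×170 + 21×100 + 9×170 + 18×40 = 6560.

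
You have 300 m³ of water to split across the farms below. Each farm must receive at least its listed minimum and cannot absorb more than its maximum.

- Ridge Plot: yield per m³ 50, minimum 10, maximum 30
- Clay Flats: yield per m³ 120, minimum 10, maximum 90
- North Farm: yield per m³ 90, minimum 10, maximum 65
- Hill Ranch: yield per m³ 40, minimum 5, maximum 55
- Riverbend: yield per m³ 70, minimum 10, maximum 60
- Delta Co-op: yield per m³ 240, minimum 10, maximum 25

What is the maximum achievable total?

Meeting every minimum uses 10+10+10+5+10+10 = 55 m³, leaving 245.
Order the farms by yield per m³: Delta Co-op 240 > Clay Flats 120 > North Farm 90 > Riverbend 70 > Ridge Plot 50 > Hill Ranch 40.
Delta Co-op takes 15 more to reach its cap of 25 — 230 left.
Clay Flats takes 80 more to reach its cap of 90 — 150 left.
North Farm: +55 to 65 (cap) — 95 left.
Give Riverbend 50 more to hit its cap of 60 — 45 left.
Give Ridge Plot 20 more to hit its cap of 30 — 25 left.
Hill Ranch: +25 (room for 50) → 30. Pool exhausted.
Total = 50×30 + 120×90 + 90×65 + 40×30 + 70×60 + 240×25 = 29550.

29550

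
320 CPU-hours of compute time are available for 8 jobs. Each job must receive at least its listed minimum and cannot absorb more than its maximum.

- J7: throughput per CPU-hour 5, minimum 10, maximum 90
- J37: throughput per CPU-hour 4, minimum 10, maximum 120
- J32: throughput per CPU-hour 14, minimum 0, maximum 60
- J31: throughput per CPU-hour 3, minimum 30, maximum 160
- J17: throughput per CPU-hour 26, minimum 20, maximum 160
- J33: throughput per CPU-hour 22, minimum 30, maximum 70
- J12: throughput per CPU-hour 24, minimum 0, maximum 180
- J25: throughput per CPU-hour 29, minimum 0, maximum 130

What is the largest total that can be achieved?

7470

Meeting every minimum uses 10+10+0+30+20+30+0+0 = 100 CPU-hours, leaving 220.
Order the jobs by throughput per CPU-hour: J25 29 > J17 26 > J12 24 > J33 22 > J32 14 > J7 5 > J37 4 > J31 3.
Give J25 130 more to hit its cap of 130 → 90 left.
J17 has room for 140 more but only 90 remain, so it gets 110.
Total = 5×10 + 4×10 + 3×30 + 26×110 + 22×30 + 29×130 = 7470.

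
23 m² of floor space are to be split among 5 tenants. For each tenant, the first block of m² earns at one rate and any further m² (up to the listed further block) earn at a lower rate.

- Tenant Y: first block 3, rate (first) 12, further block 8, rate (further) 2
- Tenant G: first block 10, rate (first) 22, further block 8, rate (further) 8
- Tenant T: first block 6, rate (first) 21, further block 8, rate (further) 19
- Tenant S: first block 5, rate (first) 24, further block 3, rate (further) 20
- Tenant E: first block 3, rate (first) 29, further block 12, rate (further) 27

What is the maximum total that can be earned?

Rank every tier by rate: Tenant E/tier1 29 > Tenant E/tier2 27 > Tenant S/tier1 24 > Tenant G/tier1 22 > Tenant T/tier1 21 > Tenant S/tier2 20 > Tenant T/tier2 19 > Tenant Y/tier1 12 > Tenant G/tier2 8 > Tenant Y/tier2 2.
Tenant E/tier1 (29): +3 → 20 left.
Tenant E/tier2 (27): +12 → 8 left.
Fill Tenant S tier1 block (5 at 24) → 3 left.
Tenant G tier1 at 22: only 3 left, fill 3.
Total = 29×3 + 27×12 + 24×5 + 22×3 = 597.

597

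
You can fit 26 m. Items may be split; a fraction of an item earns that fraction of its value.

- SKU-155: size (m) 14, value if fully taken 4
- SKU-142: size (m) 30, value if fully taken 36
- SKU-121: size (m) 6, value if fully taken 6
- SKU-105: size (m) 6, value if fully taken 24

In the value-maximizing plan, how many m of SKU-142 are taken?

Sort by value density: SKU-105 24/6≈4, SKU-142 36/30≈1.2, SKU-121 6/6≈1, SKU-155 4/14≈0.286.
SKU-105: take in full, 6 m for value 24 → 20 left.
Fill the last 20 m with part of SKU-142: 20/30 of it earns 24.

20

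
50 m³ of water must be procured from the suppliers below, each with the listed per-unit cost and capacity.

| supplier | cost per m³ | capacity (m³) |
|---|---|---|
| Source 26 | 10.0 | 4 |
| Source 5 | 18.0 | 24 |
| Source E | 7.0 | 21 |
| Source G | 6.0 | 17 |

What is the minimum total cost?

Fill from the cheapest supplier first.
Source G (6.0): use full 17 — 33 m³ to go.
Take 21 from Source E at 7.0 — need 12 more.
Source 26 (10.0): use full 4 — 8 m³ to go.
Source 5 at 18.0: take 8 of its 24 — requirement met.
Cost = 17×6.0 + 21×7.0 + 4×10.0 + 8×18.0 = 433.

433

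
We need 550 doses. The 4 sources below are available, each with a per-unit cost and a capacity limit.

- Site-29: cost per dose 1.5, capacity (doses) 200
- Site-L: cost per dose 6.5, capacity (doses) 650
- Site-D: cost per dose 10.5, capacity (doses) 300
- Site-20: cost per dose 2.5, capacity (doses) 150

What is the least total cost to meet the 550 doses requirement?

Use sources in increasing cost order.
Take 200 from Site-29 at 1.5 — need 350 more.
Take 150 from Site-20 at 2.5 — need 200 more.
Site-L at 6.5: take 200 of its 650 — requirement met.
Site-D: unused.
Cost = 200×1.5 + 150×2.5 + 200×6.5 = 1975.

1975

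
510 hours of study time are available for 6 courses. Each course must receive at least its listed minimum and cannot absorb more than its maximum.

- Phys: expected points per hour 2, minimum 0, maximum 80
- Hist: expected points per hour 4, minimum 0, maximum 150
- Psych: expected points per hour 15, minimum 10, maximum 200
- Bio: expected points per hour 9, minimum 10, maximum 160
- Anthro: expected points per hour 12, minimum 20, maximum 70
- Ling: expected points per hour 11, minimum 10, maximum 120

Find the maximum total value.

6240

Meeting every minimum uses 0+0+10+10+20+10 = 50 hours, leaving 460.
Highest expected points per hour first: Psych 15 > Anthro 12 > Ling 11 > Bio 9 > Hist 4 > Phys 2.
Psych: +190 to 200 (cap) ; 270 left.
Anthro: +50 to 70 (cap) ; 220 left.
Ling: +110 to 120 (cap) ; 110 left.
Bio has room for 150 more but only 110 remain, so it gets 120.
Total = 15×200 + 9×120 + 12×70 + 11×120 = 6240.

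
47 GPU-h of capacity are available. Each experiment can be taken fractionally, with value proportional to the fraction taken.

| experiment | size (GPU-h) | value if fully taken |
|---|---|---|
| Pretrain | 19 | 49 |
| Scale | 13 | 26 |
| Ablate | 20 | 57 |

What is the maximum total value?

Best value per unit of size first: Ablate 57/20≈2.85, Pretrain 49/19≈2.58, Scale 26/13≈2.
Take all of Ablate (20 GPU-h, value 57) — 27 GPU-h left.
All 19 GPU-h of Pretrain fit (value 49) — 8 remain.
Fill the last 8 GPU-h with part of Scale: 8/13 of it earns 16.
Total value = 122.

122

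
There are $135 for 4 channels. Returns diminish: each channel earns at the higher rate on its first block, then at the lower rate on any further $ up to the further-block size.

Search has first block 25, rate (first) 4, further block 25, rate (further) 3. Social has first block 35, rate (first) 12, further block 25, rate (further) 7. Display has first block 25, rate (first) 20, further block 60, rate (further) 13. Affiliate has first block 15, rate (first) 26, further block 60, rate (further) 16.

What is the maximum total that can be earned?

2305

Treat each block as its own option and order by rate: Affiliate/tier1 26 > Display/tier1 20 > Affiliate/tier2 16 > Display/tier2 13 > Social/tier1 12 > Social/tier2 7 > Search/tier1 4 > Search/tier2 3.
Affiliate tier1 at 26: fill all 15 → 120 left.
Fill Display tier1 block (25 at 20) → 95 left.
Affiliate tier2 at 16: fill all 60 → 35 left.
Display tier2 at 13: only 35 left, fill 35.
Total = 26×15 + 20×25 + 16×60 + 13×35 = 2305.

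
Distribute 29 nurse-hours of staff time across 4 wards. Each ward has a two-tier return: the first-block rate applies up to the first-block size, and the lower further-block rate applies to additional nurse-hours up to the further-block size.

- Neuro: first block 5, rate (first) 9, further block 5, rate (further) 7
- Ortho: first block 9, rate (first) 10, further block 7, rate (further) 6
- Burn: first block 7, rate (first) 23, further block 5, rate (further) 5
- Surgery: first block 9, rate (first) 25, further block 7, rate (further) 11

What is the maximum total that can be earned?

Order all 8 blocks by rate: Surgery/first 25 > Burn/first 23 > Surgery/second 11 > Ortho/first 10 > Neuro/first 9 > Neuro/second 7 > Ortho/second 6 > Burn/second 5.
Surgery first at 25: fill all 9 → 20 left.
Burn first at 23: fill all 7 → 13 left.
Fill Surgery second block (7 at 11) → 6 left.
Ortho/first: +6 of 9 at 10; pool empty.
Total = 25×9 + 23×7 + 11×7 + 10×6 = 523.

523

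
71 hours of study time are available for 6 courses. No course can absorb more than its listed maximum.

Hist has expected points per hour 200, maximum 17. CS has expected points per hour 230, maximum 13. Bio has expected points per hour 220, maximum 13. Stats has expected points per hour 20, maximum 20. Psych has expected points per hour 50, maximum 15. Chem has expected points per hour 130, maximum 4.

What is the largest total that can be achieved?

Highest expected points per hour first: CS 230 > Bio 220 > Hist 200 > Chem 130 > Psych 50 > Stats 20.
CS takes 13 to reach its cap of 13 ; 58 left.
Bio: +13 to 13 (cap) ; 45 left.
Hist: +17 to 17 (cap) ; 28 left.
Give Chem 4 to hit its cap of 4 ; 24 left.
Give Psych 15 to hit its cap of 15 ; 9 left.
Stats has room for 20 but only 9 remain, so it gets 9.
Total = 200×17 + 230×13 + 220×13 + 20×9 + 50×15 + 130×4 = 10700.

10700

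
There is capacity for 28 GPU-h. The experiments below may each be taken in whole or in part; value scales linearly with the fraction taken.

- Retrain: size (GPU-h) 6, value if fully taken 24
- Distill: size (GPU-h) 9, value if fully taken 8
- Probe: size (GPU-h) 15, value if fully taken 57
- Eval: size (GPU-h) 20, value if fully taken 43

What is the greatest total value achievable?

Rank by value-to-size ratio: Retrain 24/6≈4, Probe 57/15≈3.8, Eval 43/20≈2.15, Distill 8/9≈0.889.
All 6 GPU-h of Retrain fit (value 24) → 22 remain.
All 15 GPU-h of Probe fit (value 57) → 7 remain.
Only 7 GPU-h remain; take 7/20 of Eval for value 43×7/20 = 15.05.
Total value = 96.05.

96.05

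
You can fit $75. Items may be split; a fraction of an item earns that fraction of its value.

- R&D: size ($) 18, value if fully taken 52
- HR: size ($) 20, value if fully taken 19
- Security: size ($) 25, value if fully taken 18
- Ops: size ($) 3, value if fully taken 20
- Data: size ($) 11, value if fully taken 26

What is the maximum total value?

Best value per unit of size first: Ops 20/3≈6.67, R&D 52/18≈2.89, Data 26/11≈2.36, HR 19/20≈0.95, Security 18/25≈0.72.
Ops: take in full, 3 $ for value 20 — 72 left.
Take all of R&D (18 $, value 52) — 54 $ left.
All 11 $ of Data fit (value 26) — 43 remain.
Take all of HR (20 $, value 19) — 23 $ left.
Fill the last 23 $ with part of Security: 23/25 of it earns 16.56.
Total value = 133.56.

133.56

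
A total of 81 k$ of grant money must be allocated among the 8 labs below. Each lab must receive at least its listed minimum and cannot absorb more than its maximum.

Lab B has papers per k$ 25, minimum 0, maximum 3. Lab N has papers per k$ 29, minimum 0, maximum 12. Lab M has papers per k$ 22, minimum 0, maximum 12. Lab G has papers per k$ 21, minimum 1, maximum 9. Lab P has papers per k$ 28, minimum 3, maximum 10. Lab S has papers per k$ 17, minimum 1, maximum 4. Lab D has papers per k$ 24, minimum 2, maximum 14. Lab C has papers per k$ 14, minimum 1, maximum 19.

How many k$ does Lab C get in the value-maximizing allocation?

17

Meeting every minimum uses 0+0+0+1+3+1+2+1 = 8 k$, leaving 73.
Rank by papers per k$: Lab N 29 > Lab P 28 > Lab B 25 > Lab D 24 > Lab M 22 > Lab G 21 > Lab S 17 > Lab C 14.
Lab N takes 12 more to reach its cap of 12 → 61 left.
Lab P: +7 to 10 (cap) → 54 left.
Lab B takes 3 more to reach its cap of 3 → 51 left.
Lab D takes 12 more to reach its cap of 14 → 39 left.
Lab M: +12 to 12 (cap) → 27 left.
Lab G: +8 to 9 (cap) → 19 left.
Give Lab S 3 more to hit its cap of 4 → 16 left.
Lab C has room for 18 more but only 16 remain, so it gets 17.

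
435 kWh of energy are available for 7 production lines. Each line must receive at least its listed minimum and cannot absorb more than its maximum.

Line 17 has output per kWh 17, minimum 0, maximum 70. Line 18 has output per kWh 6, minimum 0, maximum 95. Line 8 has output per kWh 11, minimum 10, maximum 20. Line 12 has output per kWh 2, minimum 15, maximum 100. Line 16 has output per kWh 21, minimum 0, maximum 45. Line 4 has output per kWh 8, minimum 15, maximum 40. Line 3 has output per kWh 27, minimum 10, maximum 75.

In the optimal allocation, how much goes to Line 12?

90

Meeting every minimum uses 0+0+10+15+0+15+10 = 50 kWh, leaving 385.
Order the production lines by output per kWh: Line 3 27 > Line 16 21 > Line 17 17 > Line 8 11 > Line 4 8 > Line 18 6 > Line 12 2.
Line 3 takes 65 more to reach its cap of 75 — 320 left.
Line 16: +45 to 45 (cap) — 275 left.
Line 17 takes 70 more to reach its cap of 70 — 205 left.
Give Line 8 10 more to hit its cap of 20 — 195 left.
Give Line 4 25 more to hit its cap of 40 — 170 left.
Line 18 takes 95 more to reach its cap of 95 — 75 left.
Line 12: +75 (room for 85) → 90. Pool exhausted.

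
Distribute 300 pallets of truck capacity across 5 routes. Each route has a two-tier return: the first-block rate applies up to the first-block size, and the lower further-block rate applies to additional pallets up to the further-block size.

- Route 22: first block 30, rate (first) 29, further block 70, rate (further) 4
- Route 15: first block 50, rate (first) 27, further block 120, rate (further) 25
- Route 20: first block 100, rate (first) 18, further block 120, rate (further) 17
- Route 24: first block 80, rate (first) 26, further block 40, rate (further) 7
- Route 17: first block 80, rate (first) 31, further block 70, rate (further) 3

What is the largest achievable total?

8280

Rank every tier by rate: Route 17/tier1 31 > Route 22/tier1 29 > Route 15/tier1 27 > Route 24/tier1 26 > Route 15/tier2 25 > Route 20/tier1 18 > Route 20/tier2 17 > Route 24/tier2 7 > Route 22/tier2 4 > Route 17/tier2 3.
Fill Route 17 tier1 block (80 at 31) ; 220 left.
Route 22/tier1 (29): +30 ; 190 left.
Fill Route 15 tier1 block (50 at 27) ; 140 left.
Route 24 tier1 at 26: fill all 80 ; 60 left.
Route 15/tier2: +60 of 120 at 25; pool empty.
Total = 31×80 + 29×30 + 27×50 + 26×80 + 25×60 = 8280.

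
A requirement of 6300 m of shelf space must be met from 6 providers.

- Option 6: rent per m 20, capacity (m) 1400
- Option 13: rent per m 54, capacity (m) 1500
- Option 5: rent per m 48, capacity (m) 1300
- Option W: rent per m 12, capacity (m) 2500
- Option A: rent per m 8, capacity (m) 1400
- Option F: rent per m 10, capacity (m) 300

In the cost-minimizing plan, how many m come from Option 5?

Use providers in increasing cost order.
Take 1400 from Option A at 8 — need 4900 more.
Option F at 10: take all 300 m — 4600 still needed.
Take 2500 from Option W at 12 — need 2100 more.
Option 6 (20): use full 1400 — 700 m to go.
Option 5 at 48: take 700 of its 1300 — requirement met.
Option 13: unused.

700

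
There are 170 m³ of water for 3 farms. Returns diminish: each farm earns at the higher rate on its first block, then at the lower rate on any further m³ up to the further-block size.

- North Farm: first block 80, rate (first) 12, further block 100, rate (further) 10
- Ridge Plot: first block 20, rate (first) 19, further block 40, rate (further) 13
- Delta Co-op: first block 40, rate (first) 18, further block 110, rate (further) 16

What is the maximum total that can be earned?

Treat each block as its own option and order by rate: Ridge Plot/tier1 19 > Delta Co-op/tier1 18 > Delta Co-op/tier2 16 > Ridge Plot/tier2 13 > North Farm/tier1 12 > North Farm/tier2 10.
Fill Ridge Plot tier1 block (20 at 19) ; 150 left.
Fill Delta Co-op tier1 block (40 at 18) ; 110 left.
Delta Co-op/tier2 (16): +110 ; 0 left.
Total = 19×20 + 18×40 + 16×110 = 2860.

2860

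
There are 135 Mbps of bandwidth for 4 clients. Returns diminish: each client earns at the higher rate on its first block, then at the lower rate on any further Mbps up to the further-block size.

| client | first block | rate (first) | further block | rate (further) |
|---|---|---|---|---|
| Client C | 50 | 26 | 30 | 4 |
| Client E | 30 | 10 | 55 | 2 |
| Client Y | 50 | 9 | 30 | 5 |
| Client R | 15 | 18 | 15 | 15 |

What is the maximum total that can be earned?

2320

Order all 8 blocks by rate: Client C/first 26 > Client R/first 18 > Client R/second 15 > Client E/first 10 > Client Y/first 9 > Client Y/second 5 > Client C/second 4 > Client E/second 2.
Client C/first (26): +50 ; 85 left.
Fill Client R first block (15 at 18) ; 70 left.
Client R/second (15): +15 ; 55 left.
Client E first at 10: fill all 30 ; 25 left.
Client Y/first: +25 of 50 at 9; pool empty.
Total = 26×50 + 18×15 + 15×15 + 10×30 + 9×25 = 2320.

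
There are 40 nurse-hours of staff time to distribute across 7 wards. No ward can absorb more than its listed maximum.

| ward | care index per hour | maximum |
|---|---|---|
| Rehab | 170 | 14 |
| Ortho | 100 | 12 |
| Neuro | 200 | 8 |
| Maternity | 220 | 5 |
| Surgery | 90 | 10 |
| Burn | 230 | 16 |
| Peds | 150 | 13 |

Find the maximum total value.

8250

Rank by care index per hour: Burn 230 > Maternity 220 > Neuro 200 > Rehab 170 > Peds 150 > Ortho 100 > Surgery 90.
Give Burn 16 to hit its cap of 16 → 24 left.
Maternity takes 5 to reach its cap of 5 → 19 left.
Neuro takes 8 to reach its cap of 8 → 11 left.
Rehab has room for 14 but only 11 remain, so it gets 11.
Total = 170×11 + 200×8 + 220×5 + 230×16 = 8250.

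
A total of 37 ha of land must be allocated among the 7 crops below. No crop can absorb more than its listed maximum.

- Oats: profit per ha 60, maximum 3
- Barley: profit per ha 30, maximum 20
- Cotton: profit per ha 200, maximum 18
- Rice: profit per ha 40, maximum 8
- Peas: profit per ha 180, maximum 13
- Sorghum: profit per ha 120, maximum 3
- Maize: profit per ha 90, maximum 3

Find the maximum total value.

6570

Order the crops by profit per ha: Cotton 200 > Peas 180 > Sorghum 120 > Maize 90 > Oats 60 > Rice 40 > Barley 30.
Give Cotton 18 to hit its cap of 18 — 19 left.
Give Peas 13 to hit its cap of 13 — 6 left.
Give Sorghum 3 to hit its cap of 3 — 3 left.
Maize: +3 to 3 (cap) — 0 left.
Total = 200×18 + 180×13 + 120×3 + 90×3 = 6570.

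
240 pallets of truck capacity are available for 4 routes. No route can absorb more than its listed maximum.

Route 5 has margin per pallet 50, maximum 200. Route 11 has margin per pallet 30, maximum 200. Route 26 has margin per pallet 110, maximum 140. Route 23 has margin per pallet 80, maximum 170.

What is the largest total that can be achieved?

Highest margin per pallet first: Route 26 110 > Route 23 80 > Route 5 50 > Route 11 30.
Route 26: +140 to 140 (cap) → 100 left.
Only 100 left; Route 23 takes them to reach 100.
Total = 110×140 + 80×100 = 23400.

23400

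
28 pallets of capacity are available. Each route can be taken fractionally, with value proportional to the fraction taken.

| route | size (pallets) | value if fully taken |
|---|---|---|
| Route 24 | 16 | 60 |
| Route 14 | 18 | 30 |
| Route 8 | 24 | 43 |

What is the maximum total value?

81.5

Rank by value-to-size ratio: Route 24 60/16≈3.75, Route 8 43/24≈1.79, Route 14 30/18≈1.67.
All 16 pallets of Route 24 fit (value 60) — 12 remain.
12 pallets left: a 12/24 share of Route 8 gives 43×12/24 = 21.5.
Total value = 81.5.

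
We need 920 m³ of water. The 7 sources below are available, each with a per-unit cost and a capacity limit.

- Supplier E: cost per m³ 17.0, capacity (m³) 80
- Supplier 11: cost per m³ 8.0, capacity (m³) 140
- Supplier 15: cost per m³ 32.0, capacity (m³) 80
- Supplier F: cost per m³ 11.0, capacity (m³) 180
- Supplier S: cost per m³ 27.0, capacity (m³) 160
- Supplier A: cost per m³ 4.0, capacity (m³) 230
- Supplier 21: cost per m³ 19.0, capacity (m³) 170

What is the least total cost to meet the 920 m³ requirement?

11850

Use sources in increasing cost order.
Supplier A at 4.0: take all 230 m³ — 690 still needed.
Take 140 from Supplier 11 at 8.0 — need 550 more.
Supplier F at 11.0: take all 180 m³ — 370 still needed.
Supplier E at 17.0: take all 80 m³ — 290 still needed.
Supplier 21 (19.0): use full 170 — 120 m³ to go.
Supplier S at 27.0: take 120 of its 160 — requirement met.
Supplier 15: unused.
Cost = 230×4.0 + 140×8.0 + 180×11.0 + 80×17.0 + 170×19.0 + 120×27.0 = 11850.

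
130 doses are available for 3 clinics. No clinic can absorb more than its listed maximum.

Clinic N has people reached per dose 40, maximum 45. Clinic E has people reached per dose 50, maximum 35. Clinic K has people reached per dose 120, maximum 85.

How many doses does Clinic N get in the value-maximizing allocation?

Highest people reached per dose first: Clinic K 120 > Clinic E 50 > Clinic N 40.
Clinic K: +85 to 85 (cap) → 45 left.
Give Clinic E 35 to hit its cap of 35 → 10 left.
Clinic N: +10 (room for 45) → 10. Pool exhausted.

10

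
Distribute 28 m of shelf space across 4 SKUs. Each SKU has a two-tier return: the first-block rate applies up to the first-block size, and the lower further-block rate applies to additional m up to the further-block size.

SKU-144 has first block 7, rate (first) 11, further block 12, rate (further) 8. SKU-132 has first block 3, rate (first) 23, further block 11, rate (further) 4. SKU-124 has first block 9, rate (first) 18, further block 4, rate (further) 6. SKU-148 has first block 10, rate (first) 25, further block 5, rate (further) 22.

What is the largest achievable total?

Order all 8 blocks by rate: SKU-148/first 25 > SKU-132/first 23 > SKU-148/second 22 > SKU-124/first 18 > SKU-144/first 11 > SKU-144/second 8 > SKU-124/second 6 > SKU-132/second 4.
Fill SKU-148 first block (10 at 25) → 18 left.
SKU-132/first (23): +3 → 15 left.
Fill SKU-148 second block (5 at 22) → 10 left.
SKU-124/first (18): +9 → 1 left.
SKU-144/first: +1 of 7 at 11; pool empty.
Total = 25×10 + 23×3 + 22×5 + 18×9 + 11×1 = 602.

602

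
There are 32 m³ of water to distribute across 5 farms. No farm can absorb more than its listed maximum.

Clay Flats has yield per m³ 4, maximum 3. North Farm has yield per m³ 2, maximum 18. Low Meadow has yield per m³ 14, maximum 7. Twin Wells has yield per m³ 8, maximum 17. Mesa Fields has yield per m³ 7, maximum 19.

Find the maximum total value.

Highest yield per m³ first: Low Meadow 14 > Twin Wells 8 > Mesa Fields 7 > Clay Flats 4 > North Farm 2.
Give Low Meadow 7 to hit its cap of 7 → 25 left.
Twin Wells: +17 to 17 (cap) → 8 left.
Mesa Fields: +8 (room for 19) → 8. Pool exhausted.
Total = 14×7 + 8×17 + 7×8 = 290.

290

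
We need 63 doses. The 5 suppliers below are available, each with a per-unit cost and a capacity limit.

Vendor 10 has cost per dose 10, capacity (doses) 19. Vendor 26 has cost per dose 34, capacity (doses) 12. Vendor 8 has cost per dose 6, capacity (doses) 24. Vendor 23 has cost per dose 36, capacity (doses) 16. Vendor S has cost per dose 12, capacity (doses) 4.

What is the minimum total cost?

934

Fill from the cheapest supplier first.
Vendor 8 at 6: take all 24 doses ; 39 still needed.
Take 19 from Vendor 10 at 10 ; need 20 more.
Vendor S (12): use full 4 ; 16 doses to go.
Vendor 26 at 34: take all 12 doses ; 4 still needed.
Vendor 23 (36): take the remaining 4 ; done.
Cost = 24×6 + 19×10 + 4×12 + 12×34 + 4×36 = 934.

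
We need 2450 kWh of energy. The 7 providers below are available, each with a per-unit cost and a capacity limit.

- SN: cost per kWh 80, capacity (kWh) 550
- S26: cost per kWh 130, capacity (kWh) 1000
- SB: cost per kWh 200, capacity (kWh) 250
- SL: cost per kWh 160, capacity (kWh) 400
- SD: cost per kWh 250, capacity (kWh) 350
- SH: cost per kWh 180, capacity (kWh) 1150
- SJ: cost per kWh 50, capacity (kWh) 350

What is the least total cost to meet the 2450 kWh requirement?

Use providers in increasing cost order.
SJ at 50: take all 350 kWh → 2100 still needed.
Take 550 from SN at 80 → need 1550 more.
Take 1000 from S26 at 130 → need 550 more.
SL (160): use full 400 → 150 kWh to go.
SH at 180: take 150 of its 1150 → requirement met.
SB, SD: unused.
Cost = 350×50 + 550×80 + 1000×130 + 400×160 + 150×180 = 282500.

282500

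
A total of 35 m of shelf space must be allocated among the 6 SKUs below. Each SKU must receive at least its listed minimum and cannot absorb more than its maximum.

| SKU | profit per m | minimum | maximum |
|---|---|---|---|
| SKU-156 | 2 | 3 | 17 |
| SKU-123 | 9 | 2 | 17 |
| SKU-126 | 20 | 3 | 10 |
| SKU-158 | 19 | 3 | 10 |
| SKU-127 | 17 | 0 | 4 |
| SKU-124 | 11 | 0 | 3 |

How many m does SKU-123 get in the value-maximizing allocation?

5

Meeting every minimum uses 3+2+3+3+0+0 = 11 m, leaving 24.
Order the SKUs by profit per m: SKU-126 20 > SKU-158 19 > SKU-127 17 > SKU-124 11 > SKU-123 9 > SKU-156 2.
Give SKU-126 7 more to hit its cap of 10 → 17 left.
SKU-158 takes 7 more to reach its cap of 10 → 10 left.
SKU-127 takes 4 more to reach its cap of 4 → 6 left.
SKU-124: +3 to 3 (cap) → 3 left.
SKU-123: +3 (room for 15) → 5. Pool exhausted.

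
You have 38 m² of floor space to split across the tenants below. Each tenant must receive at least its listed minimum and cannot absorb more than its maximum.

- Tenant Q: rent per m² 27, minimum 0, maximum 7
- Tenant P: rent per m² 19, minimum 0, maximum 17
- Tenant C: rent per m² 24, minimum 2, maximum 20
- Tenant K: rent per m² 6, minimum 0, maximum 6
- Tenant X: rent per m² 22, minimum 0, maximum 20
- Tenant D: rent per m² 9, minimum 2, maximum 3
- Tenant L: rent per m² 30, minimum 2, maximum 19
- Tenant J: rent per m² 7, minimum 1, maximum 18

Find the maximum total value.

1000

Meeting every minimum uses 0+0+2+0+0+2+2+1 = 7 m², leaving 31.
Highest rent per m² first: Tenant L 30 > Tenant Q 27 > Tenant C 24 > Tenant X 22 > Tenant P 19 > Tenant D 9 > Tenant J 7 > Tenant K 6.
Give Tenant L 17 more to hit its cap of 19 → 14 left.
Tenant Q: +7 to 7 (cap) → 7 left.
Tenant C has room for 18 more but only 7 remain, so it gets 9.
Total = 27×7 + 24×9 + 9×2 + 30×19 + 7×1 = 1000.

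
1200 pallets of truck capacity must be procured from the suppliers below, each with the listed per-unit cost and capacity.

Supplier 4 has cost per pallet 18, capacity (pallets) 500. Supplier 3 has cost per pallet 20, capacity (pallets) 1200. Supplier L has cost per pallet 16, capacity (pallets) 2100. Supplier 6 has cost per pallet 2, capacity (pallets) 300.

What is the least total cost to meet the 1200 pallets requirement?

Use suppliers in increasing cost order.
Supplier 6 at 2: take all 300 pallets ; 900 still needed.
Take 900 from Supplier L at 16 to finish.
Supplier 4, Supplier 3: unused.
Cost = 300×2 + 900×16 = 15000.

15000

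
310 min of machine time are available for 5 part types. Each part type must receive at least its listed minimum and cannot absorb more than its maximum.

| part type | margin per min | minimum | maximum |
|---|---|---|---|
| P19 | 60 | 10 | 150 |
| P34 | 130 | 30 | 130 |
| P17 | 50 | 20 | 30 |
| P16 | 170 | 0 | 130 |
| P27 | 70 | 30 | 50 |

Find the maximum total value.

Meeting every minimum uses 10+30+20+0+30 = 90 min, leaving 220.
Order the part types by margin per min: P16 170 > P34 130 > P27 70 > P19 60 > P17 50.
P16 takes 130 more to reach its cap of 130 ; 90 left.
P34 has room for 100 more but only 90 remain, so it gets 120.
Total = 60×10 + 130×120 + 50×20 + 170×130 + 70×30 = 41400.

41400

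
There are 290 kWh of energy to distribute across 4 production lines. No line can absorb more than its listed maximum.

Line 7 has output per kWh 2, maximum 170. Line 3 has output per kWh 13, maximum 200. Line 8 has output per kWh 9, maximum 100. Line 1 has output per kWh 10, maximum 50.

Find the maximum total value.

3460

Rank by output per kWh: Line 3 13 > Line 1 10 > Line 8 9 > Line 7 2.
Line 3 takes 200 to reach its cap of 200 — 90 left.
Line 1 takes 50 to reach its cap of 50 — 40 left.
Line 8 has room for 100 but only 40 remain, so it gets 40.
Total = 13×200 + 9×40 + 10×50 = 3460.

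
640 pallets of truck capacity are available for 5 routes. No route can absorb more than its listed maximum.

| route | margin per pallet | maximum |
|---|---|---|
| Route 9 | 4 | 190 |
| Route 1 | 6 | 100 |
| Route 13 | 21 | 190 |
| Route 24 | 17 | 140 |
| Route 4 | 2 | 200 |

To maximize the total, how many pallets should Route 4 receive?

20

Rank by margin per pallet: Route 13 21 > Route 24 17 > Route 1 6 > Route 9 4 > Route 4 2.
Route 13 takes 190 to reach its cap of 190 → 450 left.
Route 24: +140 to 140 (cap) → 310 left.
Route 1: +100 to 100 (cap) → 210 left.
Give Route 9 190 to hit its cap of 190 → 20 left.
Route 4: +20 (room for 200) → 20. Pool exhausted.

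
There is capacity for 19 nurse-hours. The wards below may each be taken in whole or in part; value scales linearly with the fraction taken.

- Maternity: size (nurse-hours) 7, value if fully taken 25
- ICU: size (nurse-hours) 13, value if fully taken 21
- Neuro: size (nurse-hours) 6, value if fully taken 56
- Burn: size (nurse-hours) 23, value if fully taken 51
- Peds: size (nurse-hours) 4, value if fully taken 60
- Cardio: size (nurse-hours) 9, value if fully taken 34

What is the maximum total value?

150

Rank by value-to-size ratio: Peds 60/4≈15, Neuro 56/6≈9.33, Cardio 34/9≈3.78, Maternity 25/7≈3.57, Burn 51/23≈2.22, ICU 21/13≈1.62.
Peds: take in full, 4 nurse-hours for value 60 → 15 left.
Take all of Neuro (6 nurse-hours, value 56) → 9 nurse-hours left.
Cardio: take in full, 9 nurse-hours for value 34 → 0 left.
Total value = 150.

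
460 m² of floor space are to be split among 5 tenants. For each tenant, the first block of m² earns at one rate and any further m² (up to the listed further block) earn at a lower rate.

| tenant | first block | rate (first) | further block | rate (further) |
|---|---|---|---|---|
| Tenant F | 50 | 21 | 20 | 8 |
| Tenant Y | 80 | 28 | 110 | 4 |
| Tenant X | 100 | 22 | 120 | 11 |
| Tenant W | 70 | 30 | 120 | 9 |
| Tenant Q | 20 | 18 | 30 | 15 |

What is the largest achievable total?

9610

Rank every tier by rate: Tenant W/T1 30 > Tenant Y/T1 28 > Tenant X/T1 22 > Tenant F/T1 21 > Tenant Q/T1 18 > Tenant Q/T2 15 > Tenant X/T2 11 > Tenant W/T2 9 > Tenant F/T2 8 > Tenant Y/T2 4.
Fill Tenant W T1 block (70 at 30) → 390 left.
Fill Tenant Y T1 block (80 at 28) → 310 left.
Tenant X T1 at 22: fill all 100 → 210 left.
Tenant F/T1 (21): +50 → 160 left.
Fill Tenant Q T1 block (20 at 18) → 140 left.
Tenant Q T2 at 15: fill all 30 → 110 left.
110 remain; put them into Tenant X T2 at 11.
Total = 30×70 + 28×80 + 22×100 + 21×50 + 18×20 + 15×30 + 11×110 = 9610.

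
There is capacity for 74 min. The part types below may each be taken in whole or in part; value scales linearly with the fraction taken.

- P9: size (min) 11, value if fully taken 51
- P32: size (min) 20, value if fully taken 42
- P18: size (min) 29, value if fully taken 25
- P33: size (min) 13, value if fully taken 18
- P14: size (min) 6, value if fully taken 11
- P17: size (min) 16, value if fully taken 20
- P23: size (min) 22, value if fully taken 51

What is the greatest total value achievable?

Rank by value-to-size ratio: P9 51/11≈4.64, P23 51/22≈2.32, P32 42/20≈2.1, P14 11/6≈1.83, P33 18/13≈1.38, P17 20/16≈1.25, P18 25/29≈0.862.
All 11 min of P9 fit (value 51) → 63 remain.
Take all of P23 (22 min, value 51) → 41 min left.
P32: take in full, 20 min for value 42 → 21 left.
All 6 min of P14 fit (value 11) → 15 remain.
Take all of P33 (13 min, value 18) → 2 min left.
2 min left: a 2/16 share of P17 gives 20×2/16 = 2.5.
Total value = 175.5.

175.5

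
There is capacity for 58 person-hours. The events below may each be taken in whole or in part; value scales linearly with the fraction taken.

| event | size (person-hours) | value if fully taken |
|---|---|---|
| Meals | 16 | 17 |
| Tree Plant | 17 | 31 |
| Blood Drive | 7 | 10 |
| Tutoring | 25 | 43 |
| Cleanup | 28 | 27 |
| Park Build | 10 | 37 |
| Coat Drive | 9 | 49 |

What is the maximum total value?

154.84

Best value per unit of size first: Coat Drive 49/9≈5.44, Park Build 37/10≈3.7, Tree Plant 31/17≈1.82, Tutoring 43/25≈1.72, Blood Drive 10/7≈1.43, Meals 17/16≈1.06, Cleanup 27/28≈0.964.
Coat Drive: take in full, 9 person-hours for value 49 → 49 left.
Take all of Park Build (10 person-hours, value 37) → 39 person-hours left.
Take all of Tree Plant (17 person-hours, value 31) → 22 person-hours left.
22 person-hours left: a 22/25 share of Tutoring gives 43×22/25 = 37.84.
Total value = 154.84.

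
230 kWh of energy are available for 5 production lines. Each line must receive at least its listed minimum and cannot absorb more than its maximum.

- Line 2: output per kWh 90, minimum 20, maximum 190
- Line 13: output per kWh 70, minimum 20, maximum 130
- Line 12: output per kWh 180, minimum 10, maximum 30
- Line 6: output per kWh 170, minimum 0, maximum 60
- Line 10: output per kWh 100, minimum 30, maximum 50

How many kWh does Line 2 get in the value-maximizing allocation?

Meeting every minimum uses 20+20+10+0+30 = 80 kWh, leaving 150.
Order the production lines by output per kWh: Line 12 180 > Line 6 170 > Line 10 100 > Line 2 90 > Line 13 70.
Line 12: +20 to 30 (cap) → 130 left.
Line 6: +60 to 60 (cap) → 70 left.
Line 10: +20 to 50 (cap) → 50 left.
Line 2: +50 (room for 170) → 70. Pool exhausted.

70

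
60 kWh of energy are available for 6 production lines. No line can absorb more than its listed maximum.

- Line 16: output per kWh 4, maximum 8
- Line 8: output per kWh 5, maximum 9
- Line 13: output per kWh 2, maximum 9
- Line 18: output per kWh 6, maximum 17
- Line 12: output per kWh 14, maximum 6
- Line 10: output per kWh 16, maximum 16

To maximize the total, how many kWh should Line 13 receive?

Highest output per kWh first: Line 10 16 > Line 12 14 > Line 18 6 > Line 8 5 > Line 16 4 > Line 13 2.
Line 10: +16 to 16 (cap) → 44 left.
Line 12: +6 to 6 (cap) → 38 left.
Line 18: +17 to 17 (cap) → 21 left.
Give Line 8 9 to hit its cap of 9 → 12 left.
Give Line 16 8 to hit its cap of 8 → 4 left.
Only 4 left; Line 13 takes them to reach 4.

4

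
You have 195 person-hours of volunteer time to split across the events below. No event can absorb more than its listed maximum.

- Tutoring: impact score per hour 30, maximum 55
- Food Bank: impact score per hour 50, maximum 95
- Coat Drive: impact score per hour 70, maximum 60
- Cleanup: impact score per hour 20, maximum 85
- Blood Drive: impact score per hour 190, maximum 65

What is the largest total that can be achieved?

20050

Rank by impact score per hour: Blood Drive 190 > Coat Drive 70 > Food Bank 50 > Tutoring 30 > Cleanup 20.
Blood Drive: +65 to 65 (cap) → 130 left.
Give Coat Drive 60 to hit its cap of 60 → 70 left.
Only 70 left; Food Bank takes them to reach 70.
Total = 50×70 + 70×60 + 190×65 = 20050.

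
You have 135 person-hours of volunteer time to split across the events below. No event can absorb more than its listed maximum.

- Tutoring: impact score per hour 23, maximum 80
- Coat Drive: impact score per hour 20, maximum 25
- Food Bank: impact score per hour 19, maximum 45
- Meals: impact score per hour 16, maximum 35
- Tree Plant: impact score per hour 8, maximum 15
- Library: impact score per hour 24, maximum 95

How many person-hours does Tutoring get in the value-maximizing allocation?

40

Highest impact score per hour first: Library 24 > Tutoring 23 > Coat Drive 20 > Food Bank 19 > Meals 16 > Tree Plant 8.
Library takes 95 to reach its cap of 95 ; 40 left.
Tutoring has room for 80 but only 40 remain, so it gets 40.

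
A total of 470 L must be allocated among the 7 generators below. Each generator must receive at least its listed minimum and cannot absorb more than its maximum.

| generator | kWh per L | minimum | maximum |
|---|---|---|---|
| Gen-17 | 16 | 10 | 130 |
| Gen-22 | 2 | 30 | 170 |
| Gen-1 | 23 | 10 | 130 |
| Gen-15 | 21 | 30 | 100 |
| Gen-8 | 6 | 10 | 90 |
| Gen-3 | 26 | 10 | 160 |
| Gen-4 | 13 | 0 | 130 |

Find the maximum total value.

10010

Meeting every minimum uses 10+30+10+30+10+10+0 = 100 L, leaving 370.
Highest kWh per L first: Gen-3 26 > Gen-1 23 > Gen-15 21 > Gen-17 16 > Gen-4 13 > Gen-8 6 > Gen-22 2.
Gen-3: +150 to 160 (cap) — 220 left.
Gen-1 takes 120 more to reach its cap of 130 — 100 left.
Gen-15: +70 to 100 (cap) — 30 left.
Gen-17: +30 (room for 120) → 40. Pool exhausted.
Total = 16×40 + 2×30 + 23×130 + 21×100 + 6×10 + 26×160 = 10010.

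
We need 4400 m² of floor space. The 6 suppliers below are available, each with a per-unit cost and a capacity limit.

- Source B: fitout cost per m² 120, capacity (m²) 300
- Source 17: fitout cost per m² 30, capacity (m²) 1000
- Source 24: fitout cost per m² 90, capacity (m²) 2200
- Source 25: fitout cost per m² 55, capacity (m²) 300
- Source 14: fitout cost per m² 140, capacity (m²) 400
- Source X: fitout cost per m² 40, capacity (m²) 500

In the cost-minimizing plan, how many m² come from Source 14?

Cheapest first:
Source 17 at 30: take all 1000 m² → 3400 still needed.
Take 500 from Source X at 40 → need 2900 more.
Source 25 at 55: take all 300 m² → 2600 still needed.
Source 24 at 90: take all 2200 m² → 400 still needed.
Take 300 from Source B at 120 → need 100 more.
Source 14 (140): take the remaining 100 → done.

100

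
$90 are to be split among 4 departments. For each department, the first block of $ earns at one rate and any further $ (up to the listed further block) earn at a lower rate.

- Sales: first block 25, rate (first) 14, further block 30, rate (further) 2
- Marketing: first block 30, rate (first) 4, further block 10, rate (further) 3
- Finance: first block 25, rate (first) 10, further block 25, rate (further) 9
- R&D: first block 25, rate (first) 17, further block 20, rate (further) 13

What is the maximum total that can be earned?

1235

Rank every tier by rate: R&D/first 17 > Sales/first 14 > R&D/second 13 > Finance/first 10 > Finance/second 9 > Marketing/first 4 > Marketing/second 3 > Sales/second 2.
R&D/first (17): +25 ; 65 left.
Fill Sales first block (25 at 14) ; 40 left.
R&D second at 13: fill all 20 ; 20 left.
Finance/first: +20 of 25 at 10; pool empty.
Total = 17×25 + 14×25 + 13×20 + 10×20 = 1235.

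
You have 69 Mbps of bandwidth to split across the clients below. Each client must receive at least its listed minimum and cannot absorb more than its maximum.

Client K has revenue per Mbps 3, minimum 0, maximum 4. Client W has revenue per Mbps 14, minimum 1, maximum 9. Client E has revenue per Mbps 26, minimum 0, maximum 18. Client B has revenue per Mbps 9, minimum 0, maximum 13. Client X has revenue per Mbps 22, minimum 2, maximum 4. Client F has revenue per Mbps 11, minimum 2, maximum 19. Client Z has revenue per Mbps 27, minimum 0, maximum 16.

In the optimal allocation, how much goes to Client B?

3

Meeting every minimum uses 0+1+0+0+2+2+0 = 5 Mbps, leaving 64.
Order the clients by revenue per Mbps: Client Z 27 > Client E 26 > Client X 22 > Client W 14 > Client F 11 > Client B 9 > Client K 3.
Give Client Z 16 more to hit its cap of 16 — 48 left.
Client E takes 18 more to reach its cap of 18 — 30 left.
Give Client X 2 more to hit its cap of 4 — 28 left.
Client W takes 8 more to reach its cap of 9 — 20 left.
Client F takes 17 more to reach its cap of 19 — 3 left.
Client B has room for 13 more but only 3 remain, so it gets 3.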